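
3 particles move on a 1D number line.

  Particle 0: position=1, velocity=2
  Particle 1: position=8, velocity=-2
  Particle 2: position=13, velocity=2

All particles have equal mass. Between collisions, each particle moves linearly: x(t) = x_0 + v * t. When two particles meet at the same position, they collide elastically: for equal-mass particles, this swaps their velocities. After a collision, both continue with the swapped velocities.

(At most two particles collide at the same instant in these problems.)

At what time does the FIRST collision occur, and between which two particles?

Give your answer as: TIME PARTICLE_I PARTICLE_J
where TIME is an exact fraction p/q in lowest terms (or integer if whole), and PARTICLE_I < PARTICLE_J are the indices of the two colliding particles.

Answer: 7/4 0 1

Derivation:
Pair (0,1): pos 1,8 vel 2,-2 -> gap=7, closing at 4/unit, collide at t=7/4
Pair (1,2): pos 8,13 vel -2,2 -> not approaching (rel speed -4 <= 0)
Earliest collision: t=7/4 between 0 and 1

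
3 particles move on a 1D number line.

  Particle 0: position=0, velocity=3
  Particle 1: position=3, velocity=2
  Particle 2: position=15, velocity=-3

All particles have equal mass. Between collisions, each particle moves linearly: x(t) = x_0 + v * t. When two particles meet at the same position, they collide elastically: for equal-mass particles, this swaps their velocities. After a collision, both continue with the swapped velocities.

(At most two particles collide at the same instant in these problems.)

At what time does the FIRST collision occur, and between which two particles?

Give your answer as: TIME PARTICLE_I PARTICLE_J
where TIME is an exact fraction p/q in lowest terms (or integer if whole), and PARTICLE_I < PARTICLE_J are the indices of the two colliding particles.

Pair (0,1): pos 0,3 vel 3,2 -> gap=3, closing at 1/unit, collide at t=3
Pair (1,2): pos 3,15 vel 2,-3 -> gap=12, closing at 5/unit, collide at t=12/5
Earliest collision: t=12/5 between 1 and 2

Answer: 12/5 1 2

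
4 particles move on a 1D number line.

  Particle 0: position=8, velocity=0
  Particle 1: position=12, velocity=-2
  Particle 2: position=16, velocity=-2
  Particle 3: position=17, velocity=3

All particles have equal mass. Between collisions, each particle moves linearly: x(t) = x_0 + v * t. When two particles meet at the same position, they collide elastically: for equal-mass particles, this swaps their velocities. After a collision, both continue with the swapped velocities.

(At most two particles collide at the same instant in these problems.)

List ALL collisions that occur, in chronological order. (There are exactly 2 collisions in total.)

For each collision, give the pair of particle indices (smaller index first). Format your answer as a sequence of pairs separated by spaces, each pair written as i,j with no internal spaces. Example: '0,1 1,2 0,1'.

Answer: 0,1 1,2

Derivation:
Collision at t=2: particles 0 and 1 swap velocities; positions: p0=8 p1=8 p2=12 p3=23; velocities now: v0=-2 v1=0 v2=-2 v3=3
Collision at t=4: particles 1 and 2 swap velocities; positions: p0=4 p1=8 p2=8 p3=29; velocities now: v0=-2 v1=-2 v2=0 v3=3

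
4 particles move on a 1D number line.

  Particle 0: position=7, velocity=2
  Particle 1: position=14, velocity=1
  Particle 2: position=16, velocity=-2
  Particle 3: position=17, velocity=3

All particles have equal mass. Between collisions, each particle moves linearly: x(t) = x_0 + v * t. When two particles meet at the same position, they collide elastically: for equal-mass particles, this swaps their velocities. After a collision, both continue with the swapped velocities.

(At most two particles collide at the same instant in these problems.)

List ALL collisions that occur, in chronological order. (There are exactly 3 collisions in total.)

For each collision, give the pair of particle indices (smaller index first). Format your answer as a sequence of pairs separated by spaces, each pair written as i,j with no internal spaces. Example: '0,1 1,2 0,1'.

Collision at t=2/3: particles 1 and 2 swap velocities; positions: p0=25/3 p1=44/3 p2=44/3 p3=19; velocities now: v0=2 v1=-2 v2=1 v3=3
Collision at t=9/4: particles 0 and 1 swap velocities; positions: p0=23/2 p1=23/2 p2=65/4 p3=95/4; velocities now: v0=-2 v1=2 v2=1 v3=3
Collision at t=7: particles 1 and 2 swap velocities; positions: p0=2 p1=21 p2=21 p3=38; velocities now: v0=-2 v1=1 v2=2 v3=3

Answer: 1,2 0,1 1,2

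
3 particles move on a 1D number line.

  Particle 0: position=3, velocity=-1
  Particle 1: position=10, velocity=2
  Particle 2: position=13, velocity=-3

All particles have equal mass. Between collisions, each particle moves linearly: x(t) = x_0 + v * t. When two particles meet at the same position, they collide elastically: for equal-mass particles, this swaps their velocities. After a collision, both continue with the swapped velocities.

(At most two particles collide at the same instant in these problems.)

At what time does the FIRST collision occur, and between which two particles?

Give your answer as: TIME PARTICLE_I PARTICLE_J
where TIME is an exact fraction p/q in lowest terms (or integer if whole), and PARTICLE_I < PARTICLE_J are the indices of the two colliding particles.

Pair (0,1): pos 3,10 vel -1,2 -> not approaching (rel speed -3 <= 0)
Pair (1,2): pos 10,13 vel 2,-3 -> gap=3, closing at 5/unit, collide at t=3/5
Earliest collision: t=3/5 between 1 and 2

Answer: 3/5 1 2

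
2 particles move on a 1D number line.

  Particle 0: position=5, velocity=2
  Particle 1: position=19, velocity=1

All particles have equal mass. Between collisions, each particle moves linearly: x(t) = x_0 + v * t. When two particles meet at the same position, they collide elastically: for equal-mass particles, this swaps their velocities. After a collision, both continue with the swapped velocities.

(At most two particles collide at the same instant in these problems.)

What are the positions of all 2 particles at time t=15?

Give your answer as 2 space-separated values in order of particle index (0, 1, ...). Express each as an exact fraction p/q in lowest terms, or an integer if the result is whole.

Collision at t=14: particles 0 and 1 swap velocities; positions: p0=33 p1=33; velocities now: v0=1 v1=2
Advance to t=15 (no further collisions before then); velocities: v0=1 v1=2; positions = 34 35

Answer: 34 35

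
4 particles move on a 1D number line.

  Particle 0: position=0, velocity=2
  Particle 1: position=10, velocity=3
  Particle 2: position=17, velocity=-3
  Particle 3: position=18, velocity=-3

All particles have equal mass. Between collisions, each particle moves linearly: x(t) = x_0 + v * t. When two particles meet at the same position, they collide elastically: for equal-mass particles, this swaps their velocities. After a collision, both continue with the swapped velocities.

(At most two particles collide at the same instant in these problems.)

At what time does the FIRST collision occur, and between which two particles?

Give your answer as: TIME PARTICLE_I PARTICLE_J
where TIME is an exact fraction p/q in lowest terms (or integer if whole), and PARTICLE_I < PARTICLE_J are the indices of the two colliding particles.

Answer: 7/6 1 2

Derivation:
Pair (0,1): pos 0,10 vel 2,3 -> not approaching (rel speed -1 <= 0)
Pair (1,2): pos 10,17 vel 3,-3 -> gap=7, closing at 6/unit, collide at t=7/6
Pair (2,3): pos 17,18 vel -3,-3 -> not approaching (rel speed 0 <= 0)
Earliest collision: t=7/6 between 1 and 2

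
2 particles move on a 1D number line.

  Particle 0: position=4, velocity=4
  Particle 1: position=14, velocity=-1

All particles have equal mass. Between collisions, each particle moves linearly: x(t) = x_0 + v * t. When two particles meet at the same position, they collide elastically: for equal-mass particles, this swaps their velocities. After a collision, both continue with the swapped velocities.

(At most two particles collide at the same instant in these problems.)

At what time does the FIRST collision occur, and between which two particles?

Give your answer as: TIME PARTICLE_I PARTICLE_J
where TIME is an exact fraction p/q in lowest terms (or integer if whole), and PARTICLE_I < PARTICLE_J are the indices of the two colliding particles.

Pair (0,1): pos 4,14 vel 4,-1 -> gap=10, closing at 5/unit, collide at t=2
Earliest collision: t=2 between 0 and 1

Answer: 2 0 1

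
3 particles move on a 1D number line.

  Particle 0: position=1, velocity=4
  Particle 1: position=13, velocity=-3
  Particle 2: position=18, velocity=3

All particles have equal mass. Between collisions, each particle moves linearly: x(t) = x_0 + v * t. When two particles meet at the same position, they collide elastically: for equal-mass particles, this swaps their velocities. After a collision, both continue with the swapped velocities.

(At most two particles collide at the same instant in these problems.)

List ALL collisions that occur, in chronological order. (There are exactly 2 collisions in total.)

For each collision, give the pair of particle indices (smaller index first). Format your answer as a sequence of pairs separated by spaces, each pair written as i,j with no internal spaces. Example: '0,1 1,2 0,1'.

Collision at t=12/7: particles 0 and 1 swap velocities; positions: p0=55/7 p1=55/7 p2=162/7; velocities now: v0=-3 v1=4 v2=3
Collision at t=17: particles 1 and 2 swap velocities; positions: p0=-38 p1=69 p2=69; velocities now: v0=-3 v1=3 v2=4

Answer: 0,1 1,2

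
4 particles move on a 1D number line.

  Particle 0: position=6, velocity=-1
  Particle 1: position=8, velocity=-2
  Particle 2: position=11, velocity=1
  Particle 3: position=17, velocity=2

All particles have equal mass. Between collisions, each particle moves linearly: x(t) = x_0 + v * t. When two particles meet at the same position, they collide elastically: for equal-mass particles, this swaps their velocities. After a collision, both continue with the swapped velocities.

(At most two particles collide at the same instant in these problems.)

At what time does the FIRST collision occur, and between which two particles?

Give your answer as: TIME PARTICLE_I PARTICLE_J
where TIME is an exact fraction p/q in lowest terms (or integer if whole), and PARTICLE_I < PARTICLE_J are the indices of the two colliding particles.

Pair (0,1): pos 6,8 vel -1,-2 -> gap=2, closing at 1/unit, collide at t=2
Pair (1,2): pos 8,11 vel -2,1 -> not approaching (rel speed -3 <= 0)
Pair (2,3): pos 11,17 vel 1,2 -> not approaching (rel speed -1 <= 0)
Earliest collision: t=2 between 0 and 1

Answer: 2 0 1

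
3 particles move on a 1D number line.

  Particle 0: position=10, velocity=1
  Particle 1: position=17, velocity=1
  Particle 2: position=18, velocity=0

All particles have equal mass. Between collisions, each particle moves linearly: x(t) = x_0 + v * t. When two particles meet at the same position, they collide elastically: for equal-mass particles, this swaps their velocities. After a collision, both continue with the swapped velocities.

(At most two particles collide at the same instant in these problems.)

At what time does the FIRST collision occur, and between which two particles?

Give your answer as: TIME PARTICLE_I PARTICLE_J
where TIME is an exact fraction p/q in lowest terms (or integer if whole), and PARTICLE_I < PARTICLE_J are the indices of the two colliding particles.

Answer: 1 1 2

Derivation:
Pair (0,1): pos 10,17 vel 1,1 -> not approaching (rel speed 0 <= 0)
Pair (1,2): pos 17,18 vel 1,0 -> gap=1, closing at 1/unit, collide at t=1
Earliest collision: t=1 between 1 and 2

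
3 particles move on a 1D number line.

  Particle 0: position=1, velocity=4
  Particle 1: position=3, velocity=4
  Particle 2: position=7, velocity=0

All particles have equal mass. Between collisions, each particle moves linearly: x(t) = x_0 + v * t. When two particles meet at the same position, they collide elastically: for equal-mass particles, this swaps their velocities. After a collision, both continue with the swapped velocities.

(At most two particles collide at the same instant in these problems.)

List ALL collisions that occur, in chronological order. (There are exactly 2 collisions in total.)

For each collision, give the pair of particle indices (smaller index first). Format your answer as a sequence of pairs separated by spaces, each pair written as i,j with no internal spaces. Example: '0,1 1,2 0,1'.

Collision at t=1: particles 1 and 2 swap velocities; positions: p0=5 p1=7 p2=7; velocities now: v0=4 v1=0 v2=4
Collision at t=3/2: particles 0 and 1 swap velocities; positions: p0=7 p1=7 p2=9; velocities now: v0=0 v1=4 v2=4

Answer: 1,2 0,1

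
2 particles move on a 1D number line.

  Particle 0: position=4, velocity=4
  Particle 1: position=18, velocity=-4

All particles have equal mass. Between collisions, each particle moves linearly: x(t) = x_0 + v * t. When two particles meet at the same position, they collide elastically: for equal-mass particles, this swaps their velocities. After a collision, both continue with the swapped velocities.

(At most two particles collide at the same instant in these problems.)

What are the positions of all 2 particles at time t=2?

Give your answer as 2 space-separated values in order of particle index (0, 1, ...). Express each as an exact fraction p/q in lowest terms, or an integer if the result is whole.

Collision at t=7/4: particles 0 and 1 swap velocities; positions: p0=11 p1=11; velocities now: v0=-4 v1=4
Advance to t=2 (no further collisions before then); velocities: v0=-4 v1=4; positions = 10 12

Answer: 10 12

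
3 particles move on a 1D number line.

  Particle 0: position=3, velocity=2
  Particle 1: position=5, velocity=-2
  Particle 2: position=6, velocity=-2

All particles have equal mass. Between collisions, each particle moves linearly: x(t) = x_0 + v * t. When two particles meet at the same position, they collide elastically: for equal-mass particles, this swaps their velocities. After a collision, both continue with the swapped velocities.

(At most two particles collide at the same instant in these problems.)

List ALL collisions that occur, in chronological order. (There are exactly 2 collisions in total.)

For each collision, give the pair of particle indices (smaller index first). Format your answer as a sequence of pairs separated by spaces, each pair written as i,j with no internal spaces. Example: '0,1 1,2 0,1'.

Answer: 0,1 1,2

Derivation:
Collision at t=1/2: particles 0 and 1 swap velocities; positions: p0=4 p1=4 p2=5; velocities now: v0=-2 v1=2 v2=-2
Collision at t=3/4: particles 1 and 2 swap velocities; positions: p0=7/2 p1=9/2 p2=9/2; velocities now: v0=-2 v1=-2 v2=2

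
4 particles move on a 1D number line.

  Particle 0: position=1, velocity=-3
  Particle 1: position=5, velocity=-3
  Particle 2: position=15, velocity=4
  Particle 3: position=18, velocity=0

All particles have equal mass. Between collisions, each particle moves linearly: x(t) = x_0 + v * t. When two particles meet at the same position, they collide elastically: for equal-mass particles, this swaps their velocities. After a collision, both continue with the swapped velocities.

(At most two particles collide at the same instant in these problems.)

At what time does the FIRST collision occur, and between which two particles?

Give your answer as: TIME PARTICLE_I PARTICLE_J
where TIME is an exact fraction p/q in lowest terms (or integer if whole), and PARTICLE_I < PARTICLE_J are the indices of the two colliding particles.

Answer: 3/4 2 3

Derivation:
Pair (0,1): pos 1,5 vel -3,-3 -> not approaching (rel speed 0 <= 0)
Pair (1,2): pos 5,15 vel -3,4 -> not approaching (rel speed -7 <= 0)
Pair (2,3): pos 15,18 vel 4,0 -> gap=3, closing at 4/unit, collide at t=3/4
Earliest collision: t=3/4 between 2 and 3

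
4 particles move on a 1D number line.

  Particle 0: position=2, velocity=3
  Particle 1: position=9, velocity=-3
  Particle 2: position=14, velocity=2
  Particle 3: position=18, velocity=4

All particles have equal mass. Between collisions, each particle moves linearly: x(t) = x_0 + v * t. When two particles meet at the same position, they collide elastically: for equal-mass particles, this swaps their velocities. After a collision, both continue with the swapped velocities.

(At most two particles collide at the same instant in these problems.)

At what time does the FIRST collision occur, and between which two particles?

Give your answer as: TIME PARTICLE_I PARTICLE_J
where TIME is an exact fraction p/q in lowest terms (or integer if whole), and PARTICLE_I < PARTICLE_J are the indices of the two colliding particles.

Pair (0,1): pos 2,9 vel 3,-3 -> gap=7, closing at 6/unit, collide at t=7/6
Pair (1,2): pos 9,14 vel -3,2 -> not approaching (rel speed -5 <= 0)
Pair (2,3): pos 14,18 vel 2,4 -> not approaching (rel speed -2 <= 0)
Earliest collision: t=7/6 between 0 and 1

Answer: 7/6 0 1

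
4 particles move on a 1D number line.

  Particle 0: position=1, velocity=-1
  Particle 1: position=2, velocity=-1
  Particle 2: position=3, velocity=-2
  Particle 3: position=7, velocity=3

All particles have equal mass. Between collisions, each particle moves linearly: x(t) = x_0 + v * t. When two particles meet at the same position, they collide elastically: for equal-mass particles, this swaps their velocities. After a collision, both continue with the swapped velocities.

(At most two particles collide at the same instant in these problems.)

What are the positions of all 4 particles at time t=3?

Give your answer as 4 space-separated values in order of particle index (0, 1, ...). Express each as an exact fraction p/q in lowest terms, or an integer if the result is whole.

Collision at t=1: particles 1 and 2 swap velocities; positions: p0=0 p1=1 p2=1 p3=10; velocities now: v0=-1 v1=-2 v2=-1 v3=3
Collision at t=2: particles 0 and 1 swap velocities; positions: p0=-1 p1=-1 p2=0 p3=13; velocities now: v0=-2 v1=-1 v2=-1 v3=3
Advance to t=3 (no further collisions before then); velocities: v0=-2 v1=-1 v2=-1 v3=3; positions = -3 -2 -1 16

Answer: -3 -2 -1 16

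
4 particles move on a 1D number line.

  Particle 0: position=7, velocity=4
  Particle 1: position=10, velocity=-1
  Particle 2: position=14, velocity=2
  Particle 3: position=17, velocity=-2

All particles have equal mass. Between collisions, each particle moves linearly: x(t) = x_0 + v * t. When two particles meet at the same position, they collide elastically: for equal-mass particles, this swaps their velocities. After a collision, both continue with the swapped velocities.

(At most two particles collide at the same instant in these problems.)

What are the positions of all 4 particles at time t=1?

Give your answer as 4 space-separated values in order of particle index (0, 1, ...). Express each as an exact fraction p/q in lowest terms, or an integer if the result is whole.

Answer: 9 11 15 16

Derivation:
Collision at t=3/5: particles 0 and 1 swap velocities; positions: p0=47/5 p1=47/5 p2=76/5 p3=79/5; velocities now: v0=-1 v1=4 v2=2 v3=-2
Collision at t=3/4: particles 2 and 3 swap velocities; positions: p0=37/4 p1=10 p2=31/2 p3=31/2; velocities now: v0=-1 v1=4 v2=-2 v3=2
Advance to t=1 (no further collisions before then); velocities: v0=-1 v1=4 v2=-2 v3=2; positions = 9 11 15 16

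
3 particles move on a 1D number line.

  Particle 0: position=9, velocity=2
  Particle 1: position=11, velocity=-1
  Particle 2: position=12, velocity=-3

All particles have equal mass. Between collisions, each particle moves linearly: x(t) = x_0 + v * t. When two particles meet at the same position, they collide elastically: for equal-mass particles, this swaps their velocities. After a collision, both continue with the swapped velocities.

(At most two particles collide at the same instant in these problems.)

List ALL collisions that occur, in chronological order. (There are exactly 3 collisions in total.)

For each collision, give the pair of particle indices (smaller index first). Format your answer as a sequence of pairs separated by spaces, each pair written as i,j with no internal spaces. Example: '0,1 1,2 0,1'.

Answer: 1,2 0,1 1,2

Derivation:
Collision at t=1/2: particles 1 and 2 swap velocities; positions: p0=10 p1=21/2 p2=21/2; velocities now: v0=2 v1=-3 v2=-1
Collision at t=3/5: particles 0 and 1 swap velocities; positions: p0=51/5 p1=51/5 p2=52/5; velocities now: v0=-3 v1=2 v2=-1
Collision at t=2/3: particles 1 and 2 swap velocities; positions: p0=10 p1=31/3 p2=31/3; velocities now: v0=-3 v1=-1 v2=2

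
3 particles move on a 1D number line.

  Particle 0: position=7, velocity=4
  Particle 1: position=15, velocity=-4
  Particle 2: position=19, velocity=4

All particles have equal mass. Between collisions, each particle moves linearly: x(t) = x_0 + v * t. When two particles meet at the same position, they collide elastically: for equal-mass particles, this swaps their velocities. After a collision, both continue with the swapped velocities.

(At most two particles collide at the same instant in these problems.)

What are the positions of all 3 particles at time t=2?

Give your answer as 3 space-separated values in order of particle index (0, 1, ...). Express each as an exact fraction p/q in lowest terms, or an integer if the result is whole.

Collision at t=1: particles 0 and 1 swap velocities; positions: p0=11 p1=11 p2=23; velocities now: v0=-4 v1=4 v2=4
Advance to t=2 (no further collisions before then); velocities: v0=-4 v1=4 v2=4; positions = 7 15 27

Answer: 7 15 27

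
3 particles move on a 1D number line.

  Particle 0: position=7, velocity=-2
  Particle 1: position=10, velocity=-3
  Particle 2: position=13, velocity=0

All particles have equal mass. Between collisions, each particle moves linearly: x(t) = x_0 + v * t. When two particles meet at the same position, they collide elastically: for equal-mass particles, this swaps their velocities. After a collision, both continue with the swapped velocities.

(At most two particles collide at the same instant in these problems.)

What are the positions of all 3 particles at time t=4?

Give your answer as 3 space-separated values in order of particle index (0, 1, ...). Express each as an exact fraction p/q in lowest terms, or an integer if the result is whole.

Answer: -2 -1 13

Derivation:
Collision at t=3: particles 0 and 1 swap velocities; positions: p0=1 p1=1 p2=13; velocities now: v0=-3 v1=-2 v2=0
Advance to t=4 (no further collisions before then); velocities: v0=-3 v1=-2 v2=0; positions = -2 -1 13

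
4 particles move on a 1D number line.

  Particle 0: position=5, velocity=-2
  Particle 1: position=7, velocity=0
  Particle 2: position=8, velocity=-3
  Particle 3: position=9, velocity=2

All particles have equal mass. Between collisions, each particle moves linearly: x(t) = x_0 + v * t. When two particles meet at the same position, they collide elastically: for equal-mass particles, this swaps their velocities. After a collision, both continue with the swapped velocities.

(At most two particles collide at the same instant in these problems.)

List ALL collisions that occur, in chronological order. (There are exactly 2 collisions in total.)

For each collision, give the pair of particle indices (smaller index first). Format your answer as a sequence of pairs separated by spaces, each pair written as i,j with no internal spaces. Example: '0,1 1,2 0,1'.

Collision at t=1/3: particles 1 and 2 swap velocities; positions: p0=13/3 p1=7 p2=7 p3=29/3; velocities now: v0=-2 v1=-3 v2=0 v3=2
Collision at t=3: particles 0 and 1 swap velocities; positions: p0=-1 p1=-1 p2=7 p3=15; velocities now: v0=-3 v1=-2 v2=0 v3=2

Answer: 1,2 0,1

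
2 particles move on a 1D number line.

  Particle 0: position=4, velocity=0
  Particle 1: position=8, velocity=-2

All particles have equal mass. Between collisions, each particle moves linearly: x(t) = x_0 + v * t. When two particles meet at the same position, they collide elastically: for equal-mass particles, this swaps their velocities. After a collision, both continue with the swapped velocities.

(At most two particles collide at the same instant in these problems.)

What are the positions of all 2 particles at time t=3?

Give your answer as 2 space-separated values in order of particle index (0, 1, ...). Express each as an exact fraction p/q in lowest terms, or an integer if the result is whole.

Collision at t=2: particles 0 and 1 swap velocities; positions: p0=4 p1=4; velocities now: v0=-2 v1=0
Advance to t=3 (no further collisions before then); velocities: v0=-2 v1=0; positions = 2 4

Answer: 2 4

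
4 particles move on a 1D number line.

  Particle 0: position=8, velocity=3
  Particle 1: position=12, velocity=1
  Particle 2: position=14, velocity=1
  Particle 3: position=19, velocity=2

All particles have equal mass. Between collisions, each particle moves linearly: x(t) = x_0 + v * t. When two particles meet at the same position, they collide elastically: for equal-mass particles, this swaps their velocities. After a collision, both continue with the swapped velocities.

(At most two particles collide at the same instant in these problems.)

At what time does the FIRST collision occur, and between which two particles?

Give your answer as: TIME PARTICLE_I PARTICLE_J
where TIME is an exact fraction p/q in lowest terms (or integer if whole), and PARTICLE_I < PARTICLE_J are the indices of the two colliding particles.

Pair (0,1): pos 8,12 vel 3,1 -> gap=4, closing at 2/unit, collide at t=2
Pair (1,2): pos 12,14 vel 1,1 -> not approaching (rel speed 0 <= 0)
Pair (2,3): pos 14,19 vel 1,2 -> not approaching (rel speed -1 <= 0)
Earliest collision: t=2 between 0 and 1

Answer: 2 0 1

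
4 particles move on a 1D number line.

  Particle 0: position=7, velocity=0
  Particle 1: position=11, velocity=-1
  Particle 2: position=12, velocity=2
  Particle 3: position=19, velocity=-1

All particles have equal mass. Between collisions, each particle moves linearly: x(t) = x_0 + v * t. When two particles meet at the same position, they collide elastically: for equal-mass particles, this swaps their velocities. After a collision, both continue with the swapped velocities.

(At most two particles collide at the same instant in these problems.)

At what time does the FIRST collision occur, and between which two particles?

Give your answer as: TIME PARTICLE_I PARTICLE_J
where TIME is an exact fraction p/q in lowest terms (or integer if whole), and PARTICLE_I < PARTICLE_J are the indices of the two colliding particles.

Pair (0,1): pos 7,11 vel 0,-1 -> gap=4, closing at 1/unit, collide at t=4
Pair (1,2): pos 11,12 vel -1,2 -> not approaching (rel speed -3 <= 0)
Pair (2,3): pos 12,19 vel 2,-1 -> gap=7, closing at 3/unit, collide at t=7/3
Earliest collision: t=7/3 between 2 and 3

Answer: 7/3 2 3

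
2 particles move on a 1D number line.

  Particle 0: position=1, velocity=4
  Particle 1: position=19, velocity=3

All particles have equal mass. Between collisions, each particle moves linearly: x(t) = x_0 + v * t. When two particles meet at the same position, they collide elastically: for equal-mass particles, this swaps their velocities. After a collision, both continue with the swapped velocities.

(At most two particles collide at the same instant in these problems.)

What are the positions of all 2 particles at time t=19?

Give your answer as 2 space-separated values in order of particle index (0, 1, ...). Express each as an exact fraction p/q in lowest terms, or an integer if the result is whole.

Collision at t=18: particles 0 and 1 swap velocities; positions: p0=73 p1=73; velocities now: v0=3 v1=4
Advance to t=19 (no further collisions before then); velocities: v0=3 v1=4; positions = 76 77

Answer: 76 77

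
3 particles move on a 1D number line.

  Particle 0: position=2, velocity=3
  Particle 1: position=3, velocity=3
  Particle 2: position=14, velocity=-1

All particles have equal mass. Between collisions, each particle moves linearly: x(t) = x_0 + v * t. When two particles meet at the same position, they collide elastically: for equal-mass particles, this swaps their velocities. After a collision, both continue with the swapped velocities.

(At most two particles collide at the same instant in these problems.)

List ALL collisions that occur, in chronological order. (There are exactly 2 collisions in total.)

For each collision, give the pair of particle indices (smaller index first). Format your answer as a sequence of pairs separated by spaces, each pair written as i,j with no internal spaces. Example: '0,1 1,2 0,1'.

Collision at t=11/4: particles 1 and 2 swap velocities; positions: p0=41/4 p1=45/4 p2=45/4; velocities now: v0=3 v1=-1 v2=3
Collision at t=3: particles 0 and 1 swap velocities; positions: p0=11 p1=11 p2=12; velocities now: v0=-1 v1=3 v2=3

Answer: 1,2 0,1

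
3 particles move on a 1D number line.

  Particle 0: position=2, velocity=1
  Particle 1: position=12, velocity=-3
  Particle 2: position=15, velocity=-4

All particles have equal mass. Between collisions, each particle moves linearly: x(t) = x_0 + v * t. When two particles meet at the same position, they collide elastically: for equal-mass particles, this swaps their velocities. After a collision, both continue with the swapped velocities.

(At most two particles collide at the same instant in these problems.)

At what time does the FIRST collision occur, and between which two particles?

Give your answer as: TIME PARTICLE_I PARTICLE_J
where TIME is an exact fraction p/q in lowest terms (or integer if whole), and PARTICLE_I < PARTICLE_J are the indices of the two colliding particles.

Pair (0,1): pos 2,12 vel 1,-3 -> gap=10, closing at 4/unit, collide at t=5/2
Pair (1,2): pos 12,15 vel -3,-4 -> gap=3, closing at 1/unit, collide at t=3
Earliest collision: t=5/2 between 0 and 1

Answer: 5/2 0 1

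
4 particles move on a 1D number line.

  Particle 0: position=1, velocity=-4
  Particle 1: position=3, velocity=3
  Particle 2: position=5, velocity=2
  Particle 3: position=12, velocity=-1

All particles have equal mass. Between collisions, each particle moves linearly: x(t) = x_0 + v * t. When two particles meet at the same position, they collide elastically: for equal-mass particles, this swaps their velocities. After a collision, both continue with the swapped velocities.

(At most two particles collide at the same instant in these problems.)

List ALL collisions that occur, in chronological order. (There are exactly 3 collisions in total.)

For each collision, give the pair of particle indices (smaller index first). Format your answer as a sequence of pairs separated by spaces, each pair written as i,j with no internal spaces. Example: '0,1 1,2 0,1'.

Collision at t=2: particles 1 and 2 swap velocities; positions: p0=-7 p1=9 p2=9 p3=10; velocities now: v0=-4 v1=2 v2=3 v3=-1
Collision at t=9/4: particles 2 and 3 swap velocities; positions: p0=-8 p1=19/2 p2=39/4 p3=39/4; velocities now: v0=-4 v1=2 v2=-1 v3=3
Collision at t=7/3: particles 1 and 2 swap velocities; positions: p0=-25/3 p1=29/3 p2=29/3 p3=10; velocities now: v0=-4 v1=-1 v2=2 v3=3

Answer: 1,2 2,3 1,2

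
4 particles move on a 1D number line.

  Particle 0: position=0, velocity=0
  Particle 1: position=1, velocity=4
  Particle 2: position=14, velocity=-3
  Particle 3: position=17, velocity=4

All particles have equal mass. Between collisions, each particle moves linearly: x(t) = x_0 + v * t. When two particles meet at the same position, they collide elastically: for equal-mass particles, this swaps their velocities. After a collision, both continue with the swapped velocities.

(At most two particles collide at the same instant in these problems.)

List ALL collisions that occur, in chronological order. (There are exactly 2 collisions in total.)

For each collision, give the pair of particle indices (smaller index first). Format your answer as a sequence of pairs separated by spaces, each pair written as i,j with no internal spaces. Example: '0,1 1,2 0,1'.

Answer: 1,2 0,1

Derivation:
Collision at t=13/7: particles 1 and 2 swap velocities; positions: p0=0 p1=59/7 p2=59/7 p3=171/7; velocities now: v0=0 v1=-3 v2=4 v3=4
Collision at t=14/3: particles 0 and 1 swap velocities; positions: p0=0 p1=0 p2=59/3 p3=107/3; velocities now: v0=-3 v1=0 v2=4 v3=4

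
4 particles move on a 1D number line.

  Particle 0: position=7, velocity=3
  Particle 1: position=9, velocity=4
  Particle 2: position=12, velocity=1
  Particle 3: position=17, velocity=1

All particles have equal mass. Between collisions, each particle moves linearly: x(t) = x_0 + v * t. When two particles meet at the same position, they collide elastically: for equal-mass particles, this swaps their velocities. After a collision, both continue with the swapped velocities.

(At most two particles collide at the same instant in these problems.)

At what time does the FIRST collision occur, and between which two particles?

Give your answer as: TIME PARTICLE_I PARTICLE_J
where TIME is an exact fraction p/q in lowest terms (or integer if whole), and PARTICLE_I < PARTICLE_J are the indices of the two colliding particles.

Pair (0,1): pos 7,9 vel 3,4 -> not approaching (rel speed -1 <= 0)
Pair (1,2): pos 9,12 vel 4,1 -> gap=3, closing at 3/unit, collide at t=1
Pair (2,3): pos 12,17 vel 1,1 -> not approaching (rel speed 0 <= 0)
Earliest collision: t=1 between 1 and 2

Answer: 1 1 2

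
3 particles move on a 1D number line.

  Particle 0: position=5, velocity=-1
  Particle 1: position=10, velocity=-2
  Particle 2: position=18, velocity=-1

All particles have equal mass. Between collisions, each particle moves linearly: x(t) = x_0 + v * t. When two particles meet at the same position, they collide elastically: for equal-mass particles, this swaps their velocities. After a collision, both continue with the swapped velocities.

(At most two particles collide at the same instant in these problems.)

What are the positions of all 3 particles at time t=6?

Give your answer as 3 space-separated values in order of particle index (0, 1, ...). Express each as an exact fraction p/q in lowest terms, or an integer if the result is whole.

Collision at t=5: particles 0 and 1 swap velocities; positions: p0=0 p1=0 p2=13; velocities now: v0=-2 v1=-1 v2=-1
Advance to t=6 (no further collisions before then); velocities: v0=-2 v1=-1 v2=-1; positions = -2 -1 12

Answer: -2 -1 12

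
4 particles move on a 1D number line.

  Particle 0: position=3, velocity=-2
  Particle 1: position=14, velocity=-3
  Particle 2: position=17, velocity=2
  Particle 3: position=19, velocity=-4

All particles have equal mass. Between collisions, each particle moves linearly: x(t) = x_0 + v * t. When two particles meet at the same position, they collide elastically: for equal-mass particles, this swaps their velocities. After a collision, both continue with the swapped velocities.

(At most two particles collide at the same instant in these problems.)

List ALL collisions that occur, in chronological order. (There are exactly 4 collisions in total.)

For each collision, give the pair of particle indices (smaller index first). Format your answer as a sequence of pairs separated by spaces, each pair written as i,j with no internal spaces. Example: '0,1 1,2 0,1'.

Collision at t=1/3: particles 2 and 3 swap velocities; positions: p0=7/3 p1=13 p2=53/3 p3=53/3; velocities now: v0=-2 v1=-3 v2=-4 v3=2
Collision at t=5: particles 1 and 2 swap velocities; positions: p0=-7 p1=-1 p2=-1 p3=27; velocities now: v0=-2 v1=-4 v2=-3 v3=2
Collision at t=8: particles 0 and 1 swap velocities; positions: p0=-13 p1=-13 p2=-10 p3=33; velocities now: v0=-4 v1=-2 v2=-3 v3=2
Collision at t=11: particles 1 and 2 swap velocities; positions: p0=-25 p1=-19 p2=-19 p3=39; velocities now: v0=-4 v1=-3 v2=-2 v3=2

Answer: 2,3 1,2 0,1 1,2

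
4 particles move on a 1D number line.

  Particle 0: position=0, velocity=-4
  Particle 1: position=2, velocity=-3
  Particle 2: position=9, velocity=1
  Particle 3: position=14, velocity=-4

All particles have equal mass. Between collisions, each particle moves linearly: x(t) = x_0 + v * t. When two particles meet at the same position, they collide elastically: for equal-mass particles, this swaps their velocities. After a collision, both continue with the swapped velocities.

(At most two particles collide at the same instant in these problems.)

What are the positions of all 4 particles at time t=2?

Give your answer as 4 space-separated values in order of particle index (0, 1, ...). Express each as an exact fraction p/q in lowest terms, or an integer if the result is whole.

Collision at t=1: particles 2 and 3 swap velocities; positions: p0=-4 p1=-1 p2=10 p3=10; velocities now: v0=-4 v1=-3 v2=-4 v3=1
Advance to t=2 (no further collisions before then); velocities: v0=-4 v1=-3 v2=-4 v3=1; positions = -8 -4 6 11

Answer: -8 -4 6 11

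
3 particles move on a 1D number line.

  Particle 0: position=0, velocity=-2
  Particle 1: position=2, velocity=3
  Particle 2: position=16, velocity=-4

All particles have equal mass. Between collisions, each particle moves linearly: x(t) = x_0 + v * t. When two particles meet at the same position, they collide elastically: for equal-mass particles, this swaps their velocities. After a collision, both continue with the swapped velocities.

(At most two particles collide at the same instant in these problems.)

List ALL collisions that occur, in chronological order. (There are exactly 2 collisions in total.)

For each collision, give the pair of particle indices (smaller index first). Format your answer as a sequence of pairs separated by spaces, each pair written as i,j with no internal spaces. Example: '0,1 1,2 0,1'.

Collision at t=2: particles 1 and 2 swap velocities; positions: p0=-4 p1=8 p2=8; velocities now: v0=-2 v1=-4 v2=3
Collision at t=8: particles 0 and 1 swap velocities; positions: p0=-16 p1=-16 p2=26; velocities now: v0=-4 v1=-2 v2=3

Answer: 1,2 0,1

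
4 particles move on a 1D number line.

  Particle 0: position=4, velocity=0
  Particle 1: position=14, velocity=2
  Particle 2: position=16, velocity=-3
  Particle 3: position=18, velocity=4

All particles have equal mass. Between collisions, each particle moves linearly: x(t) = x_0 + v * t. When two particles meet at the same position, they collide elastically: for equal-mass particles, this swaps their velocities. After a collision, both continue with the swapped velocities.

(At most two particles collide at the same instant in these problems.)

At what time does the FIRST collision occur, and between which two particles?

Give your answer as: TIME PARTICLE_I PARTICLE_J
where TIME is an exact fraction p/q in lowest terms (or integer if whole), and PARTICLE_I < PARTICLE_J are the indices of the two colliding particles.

Answer: 2/5 1 2

Derivation:
Pair (0,1): pos 4,14 vel 0,2 -> not approaching (rel speed -2 <= 0)
Pair (1,2): pos 14,16 vel 2,-3 -> gap=2, closing at 5/unit, collide at t=2/5
Pair (2,3): pos 16,18 vel -3,4 -> not approaching (rel speed -7 <= 0)
Earliest collision: t=2/5 between 1 and 2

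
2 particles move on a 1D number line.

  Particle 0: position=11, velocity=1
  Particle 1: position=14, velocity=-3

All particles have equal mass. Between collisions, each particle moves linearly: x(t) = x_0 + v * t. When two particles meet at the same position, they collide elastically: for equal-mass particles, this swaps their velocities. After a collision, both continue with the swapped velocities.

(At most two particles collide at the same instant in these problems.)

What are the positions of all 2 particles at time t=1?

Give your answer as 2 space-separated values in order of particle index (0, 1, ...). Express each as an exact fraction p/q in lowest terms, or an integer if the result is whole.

Collision at t=3/4: particles 0 and 1 swap velocities; positions: p0=47/4 p1=47/4; velocities now: v0=-3 v1=1
Advance to t=1 (no further collisions before then); velocities: v0=-3 v1=1; positions = 11 12

Answer: 11 12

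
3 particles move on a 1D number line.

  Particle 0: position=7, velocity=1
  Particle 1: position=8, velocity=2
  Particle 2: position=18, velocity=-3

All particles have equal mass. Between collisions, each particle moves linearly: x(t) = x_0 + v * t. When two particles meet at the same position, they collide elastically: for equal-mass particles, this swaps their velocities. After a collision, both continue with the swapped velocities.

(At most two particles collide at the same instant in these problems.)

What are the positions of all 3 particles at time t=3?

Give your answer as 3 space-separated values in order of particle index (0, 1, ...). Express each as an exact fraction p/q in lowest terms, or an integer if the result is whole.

Collision at t=2: particles 1 and 2 swap velocities; positions: p0=9 p1=12 p2=12; velocities now: v0=1 v1=-3 v2=2
Collision at t=11/4: particles 0 and 1 swap velocities; positions: p0=39/4 p1=39/4 p2=27/2; velocities now: v0=-3 v1=1 v2=2
Advance to t=3 (no further collisions before then); velocities: v0=-3 v1=1 v2=2; positions = 9 10 14

Answer: 9 10 14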